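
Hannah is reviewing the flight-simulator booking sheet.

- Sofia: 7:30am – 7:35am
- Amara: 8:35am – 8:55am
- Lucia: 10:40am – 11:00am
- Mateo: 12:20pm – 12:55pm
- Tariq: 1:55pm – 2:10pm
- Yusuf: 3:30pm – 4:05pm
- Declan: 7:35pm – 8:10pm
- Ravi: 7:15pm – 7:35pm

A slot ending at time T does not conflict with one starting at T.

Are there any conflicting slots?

Sorted by start: Sofia, Amara, Lucia, Mateo, Tariq, Yusuf, Ravi, Declan.
Amara starts after Sofia ends — done with Sofia.
Lucia starts after Amara ends — done with Amara.
Mateo starts after Lucia ends — done with Lucia.
Tariq starts after Mateo ends — done with Mateo.
Yusuf starts after Tariq ends — done with Tariq.
Ravi starts after Yusuf ends — done with Yusuf.
Declan starts exactly when Ravi ends (back-to-back, no overlap).
Every pair is clear; the schedule has no overlaps.

No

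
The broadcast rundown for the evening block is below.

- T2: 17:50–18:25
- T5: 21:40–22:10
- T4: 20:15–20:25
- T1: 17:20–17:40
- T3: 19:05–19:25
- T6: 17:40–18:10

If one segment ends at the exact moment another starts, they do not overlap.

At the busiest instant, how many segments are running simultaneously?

Sweep the timeline, counting +1 at each start and −1 at each end (ends before starts at a tie):
17:20 start T1 → 1
17:40 end T1 → 0
17:40 start T6 → 1
17:50 start T2 → 2
18:10 end T6 → 1
18:25 end T2 → 0
19:05 start T3 → 1
19:25 end T3 → 0
20:15 start T4 → 1
20:25 end T4 → 0
21:40 start T5 → 1
22:10 end T5 → 0
Peak is 2, at 17:50 (T2, T6).

2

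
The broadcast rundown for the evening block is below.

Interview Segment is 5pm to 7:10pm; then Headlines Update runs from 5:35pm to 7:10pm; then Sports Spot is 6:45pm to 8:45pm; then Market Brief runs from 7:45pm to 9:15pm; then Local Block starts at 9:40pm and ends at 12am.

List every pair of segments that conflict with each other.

Headlines Update & Interview Segment, Headlines Update & Sports Spot, Interview Segment & Sports Spot, Market Brief & Sports Spot

Two intervals overlap when each starts before the other ends.
Sorted by start: Interview Segment, Headlines Update, Sports Spot, Market Brief, Local Block.
Headlines Update starts before Interview Segment ends → Interview Segment and Headlines Update overlap.
Sports Spot starts before Interview Segment ends → Interview Segment and Sports Spot overlap.
Market Brief starts after Interview Segment ends; Interview Segment is clear from here.
Sports Spot starts before Headlines Update ends → Headlines Update and Sports Spot overlap.
Market Brief starts after Headlines Update ends; Headlines Update is clear from here.
Market Brief starts before Sports Spot ends → Sports Spot and Market Brief overlap.
Local Block starts after Sports Spot ends.
Local Block starts after Market Brief ends.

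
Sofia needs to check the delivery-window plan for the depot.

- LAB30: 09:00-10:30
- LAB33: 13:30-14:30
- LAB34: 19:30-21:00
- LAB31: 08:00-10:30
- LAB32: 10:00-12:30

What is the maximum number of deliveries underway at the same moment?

3

Sort all start/end points and keep a running count:
08:00 start LAB31 → 1
09:00 start LAB30 → 2
10:00 start LAB32 → 3
10:30 end LAB30 → 2
10:30 end LAB31 → 1
12:30 end LAB32 → 0
13:30 start LAB33 → 1
14:30 end LAB33 → 0
19:30 start LAB34 → 1
21:00 end LAB34 → 0
Peak is 3, at 10:00 (LAB30, LAB31, LAB32).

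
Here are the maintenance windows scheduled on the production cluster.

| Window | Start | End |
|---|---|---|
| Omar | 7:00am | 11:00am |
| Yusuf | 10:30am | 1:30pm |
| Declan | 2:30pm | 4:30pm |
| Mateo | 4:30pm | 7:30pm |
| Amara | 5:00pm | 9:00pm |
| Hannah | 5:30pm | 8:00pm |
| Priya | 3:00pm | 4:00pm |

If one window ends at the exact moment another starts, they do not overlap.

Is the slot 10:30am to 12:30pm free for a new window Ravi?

No — it overlaps Omar, Yusuf

Omar: starts 7:00am before Ravi ends 12:30pm, and ends 11:00am after Ravi starts 10:30am → overlap.
Yusuf: starts 10:30am before Ravi ends 12:30pm, and ends 1:30pm after Ravi starts 10:30am → overlap.
Declan: starts 2:30pm at or after Ravi ends 12:30pm → clear.
Priya: starts 3:00pm at or after Ravi ends 12:30pm → clear.
Mateo: starts 4:30pm at or after Ravi ends 12:30pm → clear.
Amara: starts 5:00pm at or after Ravi ends 12:30pm → clear.
Hannah: starts 5:30pm at or after Ravi ends 12:30pm → clear.
Ravi overlaps Omar, Yusuf.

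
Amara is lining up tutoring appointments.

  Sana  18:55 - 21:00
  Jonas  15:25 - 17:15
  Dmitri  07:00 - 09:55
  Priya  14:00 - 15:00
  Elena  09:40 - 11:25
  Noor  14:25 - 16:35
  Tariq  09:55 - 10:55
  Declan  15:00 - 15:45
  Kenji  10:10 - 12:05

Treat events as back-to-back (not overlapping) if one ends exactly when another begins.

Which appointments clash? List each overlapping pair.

Check each pair: they overlap iff neither finishes before the other starts.
Sorted by start: Dmitri, Elena, Tariq, Kenji, Priya, Noor, Declan, Jonas, Sana.
Elena starts before Dmitri ends → Dmitri and Elena overlap.
Tariq starts exactly when Dmitri ends (back-to-back, no overlap), so nothing later overlaps Dmitri either.
Tariq starts before Elena ends → Elena and Tariq overlap.
Kenji starts before Elena ends → Elena and Kenji overlap.
Priya starts after Elena ends, so nothing later overlaps Elena either.
Kenji starts before Tariq ends → Tariq and Kenji overlap.
Priya starts after Tariq ends, so nothing later overlaps Tariq either.
Priya starts after Kenji ends, so nothing later overlaps Kenji either.
Noor starts before Priya ends → Priya and Noor overlap.
Declan starts exactly when Priya ends (back-to-back, no overlap), so nothing later overlaps Priya either.
Declan starts before Noor ends → Noor and Declan overlap.
Jonas starts before Noor ends → Noor and Jonas overlap.
Sana starts after Noor ends.
Jonas starts before Declan ends → Declan and Jonas overlap.
Sana starts after Declan ends.
Sana starts after Jonas ends.

Declan & Jonas, Declan & Noor, Dmitri & Elena, Elena & Kenji, Elena & Tariq, Jonas & Noor, Kenji & Tariq, Noor & Priya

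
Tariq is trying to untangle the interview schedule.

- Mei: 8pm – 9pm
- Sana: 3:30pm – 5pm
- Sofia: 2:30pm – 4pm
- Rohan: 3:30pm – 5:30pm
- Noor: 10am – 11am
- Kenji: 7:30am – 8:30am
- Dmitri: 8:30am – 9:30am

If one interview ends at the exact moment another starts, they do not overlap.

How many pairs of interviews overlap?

Sorted by start: Kenji, Dmitri, Noor, Sofia, Rohan, Sana, Mei.
Dmitri starts exactly when Kenji ends (back-to-back, no overlap) — done with Kenji.
Noor starts after Dmitri ends — done with Dmitri.
Sofia starts after Noor ends — done with Noor.
Rohan starts before Sofia ends → Sofia and Rohan overlap.
Sana starts before Sofia ends → Sofia and Sana overlap.
Mei starts after Sofia ends.
Sana starts before Rohan ends → Rohan and Sana overlap.
Mei starts after Rohan ends.
Mei starts after Sana ends.
Overlapping pairs: Rohan & Sana, Rohan & Sofia, Sana & Sofia — 3 in total.

3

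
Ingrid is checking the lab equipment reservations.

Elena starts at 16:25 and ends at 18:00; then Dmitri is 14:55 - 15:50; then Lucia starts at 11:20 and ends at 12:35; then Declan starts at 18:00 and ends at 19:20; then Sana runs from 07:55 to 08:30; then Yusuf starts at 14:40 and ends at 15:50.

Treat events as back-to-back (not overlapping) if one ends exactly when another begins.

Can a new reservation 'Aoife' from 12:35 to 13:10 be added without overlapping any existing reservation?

Yes — the slot is free

Sana: ends 08:30 at or before Aoife starts 12:35 → clear.
Lucia: ends 12:35 at or before Aoife starts 12:35 → clear.
Yusuf: starts 14:40 at or after Aoife ends 13:10 → clear.
Dmitri: starts 14:55 at or after Aoife ends 13:10 → clear.
Elena: starts 16:25 at or after Aoife ends 13:10 → clear.
Declan: starts 18:00 at or after Aoife ends 13:10 → clear.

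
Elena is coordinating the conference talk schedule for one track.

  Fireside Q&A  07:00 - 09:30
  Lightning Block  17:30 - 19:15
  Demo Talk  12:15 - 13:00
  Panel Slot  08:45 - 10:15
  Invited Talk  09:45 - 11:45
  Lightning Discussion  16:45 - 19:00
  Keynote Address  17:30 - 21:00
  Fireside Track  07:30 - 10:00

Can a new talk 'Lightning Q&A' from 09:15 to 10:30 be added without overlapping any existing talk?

No — it overlaps Fireside Q&A, Fireside Track, Invited Talk, Panel Slot

Fireside Q&A: starts 07:00 before Lightning Q&A ends 10:30, and ends 09:30 after Lightning Q&A starts 09:15 → overlap.
Fireside Track: starts 07:30 before Lightning Q&A ends 10:30, and ends 10:00 after Lightning Q&A starts 09:15 → overlap.
Panel Slot: starts 08:45 before Lightning Q&A ends 10:30, and ends 10:15 after Lightning Q&A starts 09:15 → overlap.
Invited Talk: starts 09:45 before Lightning Q&A ends 10:30, and ends 11:45 after Lightning Q&A starts 09:15 → overlap.
Demo Talk: starts 12:15 at or after Lightning Q&A ends 10:30 → clear.
Lightning Discussion: starts 16:45 at or after Lightning Q&A ends 10:30 → clear.
Keynote Address: starts 17:30 at or after Lightning Q&A ends 10:30 → clear.
Lightning Block: starts 17:30 at or after Lightning Q&A ends 10:30 → clear.
Lightning Q&A overlaps Fireside Q&A, Panel Slot, Fireside Track, Invited Talk.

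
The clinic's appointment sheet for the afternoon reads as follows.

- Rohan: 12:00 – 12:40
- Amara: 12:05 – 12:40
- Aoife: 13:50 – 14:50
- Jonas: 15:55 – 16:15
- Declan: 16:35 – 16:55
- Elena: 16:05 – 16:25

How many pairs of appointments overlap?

Sorted by start: Rohan, Amara, Aoife, Jonas, Elena, Declan.
Amara starts before Rohan ends → Rohan and Amara overlap.
Aoife starts after Rohan ends — done with Rohan.
Aoife starts after Amara ends — done with Amara.
Jonas starts after Aoife ends — done with Aoife.
Elena starts before Jonas ends → Jonas and Elena overlap.
Declan starts after Jonas ends.
Declan starts after Elena ends.
Overlapping pairs: Amara & Rohan, Elena & Jonas — 2 in total.

2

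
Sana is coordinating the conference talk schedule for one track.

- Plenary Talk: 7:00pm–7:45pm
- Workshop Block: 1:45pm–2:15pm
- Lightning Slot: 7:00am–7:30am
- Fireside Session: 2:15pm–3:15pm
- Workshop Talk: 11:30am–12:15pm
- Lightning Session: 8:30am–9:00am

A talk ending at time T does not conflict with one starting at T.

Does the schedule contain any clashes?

Sorted by start: Lightning Slot, Lightning Session, Workshop Talk, Workshop Block, Fireside Session, Plenary Talk.
Lightning Session starts after Lightning Slot ends, so nothing later overlaps Lightning Slot either.
Workshop Talk starts after Lightning Session ends, so nothing later overlaps Lightning Session either.
Workshop Block starts after Workshop Talk ends, so nothing later overlaps Workshop Talk either.
Fireside Session starts exactly when Workshop Block ends (back-to-back, no overlap), so nothing later overlaps Workshop Block either.
Plenary Talk starts after Fireside Session ends.
Every pair is clear; the schedule has no overlaps.

No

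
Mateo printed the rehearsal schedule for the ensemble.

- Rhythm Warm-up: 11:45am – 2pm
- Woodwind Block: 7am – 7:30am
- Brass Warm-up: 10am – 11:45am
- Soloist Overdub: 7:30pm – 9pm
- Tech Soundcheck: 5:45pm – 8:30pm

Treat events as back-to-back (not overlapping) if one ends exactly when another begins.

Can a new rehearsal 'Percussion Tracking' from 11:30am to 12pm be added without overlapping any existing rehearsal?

No — it overlaps Brass Warm-up, Rhythm Warm-up

Woodwind Block: ends 7:30am at or before Percussion Tracking starts 11:30am → clear.
Brass Warm-up: starts 10am before Percussion Tracking ends 12pm, and ends 11:45am after Percussion Tracking starts 11:30am → overlap.
Rhythm Warm-up: starts 11:45am before Percussion Tracking ends 12pm, and ends 2pm after Percussion Tracking starts 11:30am → overlap.
Tech Soundcheck: starts 5:45pm at or after Percussion Tracking ends 12pm → clear.
Soloist Overdub: starts 7:30pm at or after Percussion Tracking ends 12pm → clear.
Percussion Tracking overlaps Rhythm Warm-up, Brass Warm-up.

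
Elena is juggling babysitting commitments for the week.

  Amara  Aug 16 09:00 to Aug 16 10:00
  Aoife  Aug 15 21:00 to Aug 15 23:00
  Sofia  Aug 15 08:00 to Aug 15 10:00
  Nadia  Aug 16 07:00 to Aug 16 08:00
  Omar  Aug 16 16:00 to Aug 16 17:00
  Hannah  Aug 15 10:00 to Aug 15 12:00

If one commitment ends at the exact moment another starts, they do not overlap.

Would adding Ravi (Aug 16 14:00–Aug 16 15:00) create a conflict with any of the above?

Sofia: ends Aug 15 10:00 at or before Ravi starts Aug 16 14:00 → clear.
Hannah: ends Aug 15 12:00 at or before Ravi starts Aug 16 14:00 → clear.
Aoife: ends Aug 15 23:00 at or before Ravi starts Aug 16 14:00 → clear.
Nadia: ends Aug 16 08:00 at or before Ravi starts Aug 16 14:00 → clear.
Amara: ends Aug 16 10:00 at or before Ravi starts Aug 16 14:00 → clear.
Omar: starts Aug 16 16:00 at or after Ravi ends Aug 16 15:00 → clear.

No — it doesn't clash with anything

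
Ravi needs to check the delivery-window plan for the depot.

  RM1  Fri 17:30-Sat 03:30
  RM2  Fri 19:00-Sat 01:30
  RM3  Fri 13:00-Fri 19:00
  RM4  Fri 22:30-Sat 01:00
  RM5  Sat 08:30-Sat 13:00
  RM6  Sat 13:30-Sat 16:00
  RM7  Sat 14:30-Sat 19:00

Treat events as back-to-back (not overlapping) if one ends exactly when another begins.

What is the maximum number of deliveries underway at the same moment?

3

Sweep the timeline, counting +1 at each start and −1 at each end (ends before starts at a tie):
Fri 13:00 start RM3 → 1
Fri 17:30 start RM1 → 2
Fri 19:00 end RM3 → 1
Fri 19:00 start RM2 → 2
Fri 22:30 start RM4 → 3
Sat 01:00 end RM4 → 2
Sat 01:30 end RM2 → 1
Sat 03:30 end RM1 → 0
Sat 08:30 start RM5 → 1
Sat 13:00 end RM5 → 0
Sat 13:30 start RM6 → 1
Sat 14:30 start RM7 → 2
Sat 16:00 end RM6 → 1
Sat 19:00 end RM7 → 0
Peak is 3, at Fri 22:30 (RM1, RM2, RM4).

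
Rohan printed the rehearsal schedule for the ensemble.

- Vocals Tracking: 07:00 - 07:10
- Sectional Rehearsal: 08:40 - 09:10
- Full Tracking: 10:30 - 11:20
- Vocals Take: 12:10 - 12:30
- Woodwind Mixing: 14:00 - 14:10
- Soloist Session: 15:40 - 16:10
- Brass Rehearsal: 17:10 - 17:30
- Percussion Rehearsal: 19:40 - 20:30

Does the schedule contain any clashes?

No

Sorted by start: Vocals Tracking, Sectional Rehearsal, Full Tracking, Vocals Take, Woodwind Mixing, Soloist Session, Brass Rehearsal, Percussion Rehearsal.
Sectional Rehearsal starts after Vocals Tracking ends; Vocals Tracking is clear from here.
Full Tracking starts after Sectional Rehearsal ends; Sectional Rehearsal is clear from here.
Vocals Take starts after Full Tracking ends; Full Tracking is clear from here.
Woodwind Mixing starts after Vocals Take ends; Vocals Take is clear from here.
Soloist Session starts after Woodwind Mixing ends; Woodwind Mixing is clear from here.
Brass Rehearsal starts after Soloist Session ends; Soloist Session is clear from here.
Percussion Rehearsal starts after Brass Rehearsal ends.
Every pair is clear; the schedule has no overlaps.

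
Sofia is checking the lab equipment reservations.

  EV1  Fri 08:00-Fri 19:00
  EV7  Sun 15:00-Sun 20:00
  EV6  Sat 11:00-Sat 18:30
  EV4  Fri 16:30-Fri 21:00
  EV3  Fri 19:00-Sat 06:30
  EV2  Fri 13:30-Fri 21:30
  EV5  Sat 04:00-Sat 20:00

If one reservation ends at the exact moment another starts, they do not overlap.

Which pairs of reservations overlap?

EV1 & EV2, EV1 & EV4, EV2 & EV3, EV2 & EV4, EV3 & EV4, EV3 & EV5, EV5 & EV6

Sorted by start: EV1, EV2, EV4, EV3, EV5, EV6, EV7.
EV2 starts before EV1 ends → EV1 and EV2 overlap.
EV4 starts before EV1 ends → EV1 and EV4 overlap.
EV3 starts exactly when EV1 ends (back-to-back, no overlap), so nothing later overlaps EV1 either.
EV4 starts before EV2 ends → EV2 and EV4 overlap.
EV3 starts before EV2 ends → EV2 and EV3 overlap.
EV5 starts after EV2 ends, so nothing later overlaps EV2 either.
EV3 starts before EV4 ends → EV4 and EV3 overlap.
EV5 starts after EV4 ends, so nothing later overlaps EV4 either.
EV5 starts before EV3 ends → EV3 and EV5 overlap.
EV6 starts after EV3 ends, so nothing later overlaps EV3 either.
EV6 starts before EV5 ends → EV5 and EV6 overlap.
EV7 starts after EV5 ends.
EV7 starts after EV6 ends.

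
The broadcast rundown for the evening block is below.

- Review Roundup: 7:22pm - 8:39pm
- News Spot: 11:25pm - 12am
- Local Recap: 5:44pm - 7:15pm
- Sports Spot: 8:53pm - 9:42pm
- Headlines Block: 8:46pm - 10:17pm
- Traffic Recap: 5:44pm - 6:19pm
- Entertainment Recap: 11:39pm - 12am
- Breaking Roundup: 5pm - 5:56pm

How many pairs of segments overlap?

Check each pair: they overlap iff neither finishes before the other starts.
Sorted by start: Breaking Roundup, Local Recap, Traffic Recap, Review Roundup, Headlines Block, Sports Spot, News Spot, Entertainment Recap.
Local Recap starts before Breaking Roundup ends → Breaking Roundup and Local Recap overlap.
Traffic Recap starts before Breaking Roundup ends → Breaking Roundup and Traffic Recap overlap.
Review Roundup starts after Breaking Roundup ends; Breaking Roundup is clear from here.
Traffic Recap starts before Local Recap ends → Local Recap and Traffic Recap overlap.
Review Roundup starts after Local Recap ends; Local Recap is clear from here.
Review Roundup starts after Traffic Recap ends; Traffic Recap is clear from here.
Headlines Block starts after Review Roundup ends; Review Roundup is clear from here.
Sports Spot starts before Headlines Block ends → Headlines Block and Sports Spot overlap.
News Spot starts after Headlines Block ends; Headlines Block is clear from here.
News Spot starts after Sports Spot ends; Sports Spot is clear from here.
Entertainment Recap starts before News Spot ends → News Spot and Entertainment Recap overlap.
Overlapping pairs: Breaking Roundup & Local Recap, Breaking Roundup & Traffic Recap, Entertainment Recap & News Spot, Headlines Block & Sports Spot, Local Recap & Traffic Recap — 5 in total.

5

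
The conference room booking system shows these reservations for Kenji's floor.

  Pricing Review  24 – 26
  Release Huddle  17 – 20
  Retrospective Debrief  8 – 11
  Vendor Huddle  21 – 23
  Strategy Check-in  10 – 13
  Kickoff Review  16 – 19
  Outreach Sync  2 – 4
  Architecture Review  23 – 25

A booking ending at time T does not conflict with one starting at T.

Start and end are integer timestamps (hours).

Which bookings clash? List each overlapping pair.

Architecture Review & Pricing Review, Kickoff Review & Release Huddle, Retrospective Debrief & Strategy Check-in

Check each pair: they overlap iff neither finishes before the other starts.
Sorted by start: Outreach Sync, Retrospective Debrief, Strategy Check-in, Kickoff Review, Release Huddle, Vendor Huddle, Architecture Review, Pricing Review.
Retrospective Debrief starts after Outreach Sync ends, so Outreach Sync has no further overlaps.
Strategy Check-in starts before Retrospective Debrief ends → Retrospective Debrief and Strategy Check-in overlap.
Kickoff Review starts after Retrospective Debrief ends, so Retrospective Debrief has no further overlaps.
Kickoff Review starts after Strategy Check-in ends, so Strategy Check-in has no further overlaps.
Release Huddle starts before Kickoff Review ends → Kickoff Review and Release Huddle overlap.
Vendor Huddle starts after Kickoff Review ends, so Kickoff Review has no further overlaps.
Vendor Huddle starts after Release Huddle ends, so Release Huddle has no further overlaps.
Architecture Review starts exactly when Vendor Huddle ends (back-to-back, no overlap), so Vendor Huddle has no further overlaps.
Pricing Review starts before Architecture Review ends → Architecture Review and Pricing Review overlap.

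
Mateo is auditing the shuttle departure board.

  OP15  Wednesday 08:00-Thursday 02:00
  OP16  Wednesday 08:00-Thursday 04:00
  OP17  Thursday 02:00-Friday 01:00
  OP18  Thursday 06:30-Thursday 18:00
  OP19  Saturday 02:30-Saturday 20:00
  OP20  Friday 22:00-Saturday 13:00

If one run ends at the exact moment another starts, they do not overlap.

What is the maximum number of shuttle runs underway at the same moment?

2

Sweep the timeline, counting +1 at each start and −1 at each end (ends before starts at a tie):
Wednesday 08:00 start OP15 → 1
Wednesday 08:00 start OP16 → 2
Thursday 02:00 end OP15 → 1
Thursday 02:00 start OP17 → 2
Thursday 04:00 end OP16 → 1
Thursday 06:30 start OP18 → 2
Thursday 18:00 end OP18 → 1
Friday 01:00 end OP17 → 0
Friday 22:00 start OP20 → 1
Saturday 02:30 start OP19 → 2
Saturday 13:00 end OP20 → 1
Saturday 20:00 end OP19 → 0
Peak is 2, at Wednesday 08:00 (OP15, OP16).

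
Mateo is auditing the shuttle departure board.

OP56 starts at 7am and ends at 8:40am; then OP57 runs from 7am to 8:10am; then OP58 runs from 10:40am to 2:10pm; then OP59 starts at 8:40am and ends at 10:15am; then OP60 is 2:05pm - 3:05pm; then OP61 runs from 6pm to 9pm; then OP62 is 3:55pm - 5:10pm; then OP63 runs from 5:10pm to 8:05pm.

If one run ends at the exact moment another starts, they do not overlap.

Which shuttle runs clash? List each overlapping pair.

Check each pair: they overlap iff neither finishes before the other starts.
Sorted by start: OP56, OP57, OP59, OP58, OP60, OP62, OP63, OP61.
OP57 starts before OP56 ends → OP56 and OP57 overlap.
OP59 starts exactly when OP56 ends (back-to-back, no overlap), so nothing later overlaps OP56 either.
OP59 starts after OP57 ends, so nothing later overlaps OP57 either.
OP58 starts after OP59 ends, so nothing later overlaps OP59 either.
OP60 starts before OP58 ends → OP58 and OP60 overlap.
OP62 starts after OP58 ends, so nothing later overlaps OP58 either.
OP62 starts after OP60 ends, so nothing later overlaps OP60 either.
OP63 starts exactly when OP62 ends (back-to-back, no overlap), so nothing later overlaps OP62 either.
OP61 starts before OP63 ends → OP63 and OP61 overlap.

OP56 & OP57, OP58 & OP60, OP61 & OP63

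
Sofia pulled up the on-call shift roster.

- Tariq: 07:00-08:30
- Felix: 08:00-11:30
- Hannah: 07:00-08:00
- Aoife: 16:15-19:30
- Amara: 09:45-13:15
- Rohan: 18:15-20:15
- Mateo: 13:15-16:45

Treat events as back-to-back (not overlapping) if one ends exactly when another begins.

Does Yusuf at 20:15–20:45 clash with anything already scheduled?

Hannah: ends 08:00 at or before Yusuf starts 20:15 → clear.
Tariq: ends 08:30 at or before Yusuf starts 20:15 → clear.
Felix: ends 11:30 at or before Yusuf starts 20:15 → clear.
Amara: ends 13:15 at or before Yusuf starts 20:15 → clear.
Mateo: ends 16:45 at or before Yusuf starts 20:15 → clear.
Aoife: ends 19:30 at or before Yusuf starts 20:15 → clear.
Rohan: ends 20:15 at or before Yusuf starts 20:15 → clear.

No — it doesn't clash with anything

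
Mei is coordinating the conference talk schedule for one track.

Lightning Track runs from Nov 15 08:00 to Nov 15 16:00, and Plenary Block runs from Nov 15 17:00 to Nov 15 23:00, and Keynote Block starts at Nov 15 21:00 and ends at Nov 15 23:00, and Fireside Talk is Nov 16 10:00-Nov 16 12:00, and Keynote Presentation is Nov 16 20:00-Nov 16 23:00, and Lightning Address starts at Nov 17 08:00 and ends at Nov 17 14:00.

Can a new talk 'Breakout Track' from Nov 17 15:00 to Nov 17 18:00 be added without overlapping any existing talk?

Lightning Track: ends Nov 15 16:00 at or before Breakout Track starts Nov 17 15:00 → clear.
Plenary Block: ends Nov 15 23:00 at or before Breakout Track starts Nov 17 15:00 → clear.
Keynote Block: ends Nov 15 23:00 at or before Breakout Track starts Nov 17 15:00 → clear.
Fireside Talk: ends Nov 16 12:00 at or before Breakout Track starts Nov 17 15:00 → clear.
Keynote Presentation: ends Nov 16 23:00 at or before Breakout Track starts Nov 17 15:00 → clear.
Lightning Address: ends Nov 17 14:00 at or before Breakout Track starts Nov 17 15:00 → clear.

Yes — the slot is free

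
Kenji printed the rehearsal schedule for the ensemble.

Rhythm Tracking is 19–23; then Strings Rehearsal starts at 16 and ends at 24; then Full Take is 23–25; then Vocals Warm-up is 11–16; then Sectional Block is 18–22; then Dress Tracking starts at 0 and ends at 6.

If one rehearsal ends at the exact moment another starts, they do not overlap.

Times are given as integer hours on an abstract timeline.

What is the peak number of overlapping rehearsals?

Walk through starts and ends in time order (an end at T is processed before a start at T):
0 start Dress Tracking → 1
6 end Dress Tracking → 0
11 start Vocals Warm-up → 1
16 end Vocals Warm-up → 0
16 start Strings Rehearsal → 1
18 start Sectional Block → 2
19 start Rhythm Tracking → 3
22 end Sectional Block → 2
23 end Rhythm Tracking → 1
23 start Full Take → 2
24 end Strings Rehearsal → 1
25 end Full Take → 0
Peak is 3, at 19 (Rhythm Tracking, Sectional Block, Strings Rehearsal).

3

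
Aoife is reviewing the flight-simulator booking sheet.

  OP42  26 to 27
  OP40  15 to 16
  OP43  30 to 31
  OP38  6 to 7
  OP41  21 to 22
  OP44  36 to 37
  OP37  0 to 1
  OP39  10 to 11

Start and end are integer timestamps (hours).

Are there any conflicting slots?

No

Two intervals overlap when each starts before the other ends.
Sorted by start: OP37, OP38, OP39, OP40, OP41, OP42, OP43, OP44.
OP38 starts after OP37 ends, so OP37 has no further overlaps.
OP39 starts after OP38 ends, so OP38 has no further overlaps.
OP40 starts after OP39 ends, so OP39 has no further overlaps.
OP41 starts after OP40 ends, so OP40 has no further overlaps.
OP42 starts after OP41 ends, so OP41 has no further overlaps.
OP43 starts after OP42 ends, so OP42 has no further overlaps.
OP44 starts after OP43 ends.
Every pair is clear; the schedule has no overlaps.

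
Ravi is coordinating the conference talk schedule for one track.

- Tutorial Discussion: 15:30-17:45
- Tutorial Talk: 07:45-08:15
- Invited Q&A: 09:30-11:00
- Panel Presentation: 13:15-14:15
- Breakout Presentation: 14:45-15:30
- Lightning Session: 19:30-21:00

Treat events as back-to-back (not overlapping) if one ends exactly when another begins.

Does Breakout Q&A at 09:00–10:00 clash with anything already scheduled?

Tutorial Talk: ends 08:15 at or before Breakout Q&A starts 09:00 → clear.
Invited Q&A: starts 09:30 before Breakout Q&A ends 10:00, and ends 11:00 after Breakout Q&A starts 09:00 → overlap.
Panel Presentation: starts 13:15 at or after Breakout Q&A ends 10:00 → clear.
Breakout Presentation: starts 14:45 at or after Breakout Q&A ends 10:00 → clear.
Tutorial Discussion: starts 15:30 at or after Breakout Q&A ends 10:00 → clear.
Lightning Session: starts 19:30 at or after Breakout Q&A ends 10:00 → clear.
Breakout Q&A overlaps Invited Q&A.

Yes — it overlaps Invited Q&A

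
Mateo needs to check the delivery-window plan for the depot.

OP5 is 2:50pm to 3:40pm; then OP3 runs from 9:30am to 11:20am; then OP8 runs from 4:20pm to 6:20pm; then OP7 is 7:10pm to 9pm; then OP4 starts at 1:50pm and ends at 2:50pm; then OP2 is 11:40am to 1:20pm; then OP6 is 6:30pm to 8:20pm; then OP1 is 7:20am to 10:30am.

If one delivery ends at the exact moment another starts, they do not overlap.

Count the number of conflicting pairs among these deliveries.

2

Sorted by start: OP1, OP3, OP2, OP4, OP5, OP8, OP6, OP7.
OP3 starts before OP1 ends → OP1 and OP3 overlap.
OP2 starts after OP1 ends, so OP1 has no further overlaps.
OP2 starts after OP3 ends, so OP3 has no further overlaps.
OP4 starts after OP2 ends, so OP2 has no further overlaps.
OP5 starts exactly when OP4 ends (back-to-back, no overlap), so OP4 has no further overlaps.
OP8 starts after OP5 ends, so OP5 has no further overlaps.
OP6 starts after OP8 ends, so OP8 has no further overlaps.
OP7 starts before OP6 ends → OP6 and OP7 overlap.
Overlapping pairs: OP1 & OP3, OP6 & OP7 — 2 in total.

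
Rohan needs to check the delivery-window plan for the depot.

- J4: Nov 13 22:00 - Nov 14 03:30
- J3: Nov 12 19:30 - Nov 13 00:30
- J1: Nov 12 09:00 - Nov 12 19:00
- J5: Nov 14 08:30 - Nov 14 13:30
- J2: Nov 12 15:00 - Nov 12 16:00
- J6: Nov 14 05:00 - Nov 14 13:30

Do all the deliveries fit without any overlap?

Sorted by start: J1, J2, J3, J4, J6, J5.
J2 starts before J1 ends → J1 and J2 overlap.
That's a conflict, so the schedule is not conflict-free.

No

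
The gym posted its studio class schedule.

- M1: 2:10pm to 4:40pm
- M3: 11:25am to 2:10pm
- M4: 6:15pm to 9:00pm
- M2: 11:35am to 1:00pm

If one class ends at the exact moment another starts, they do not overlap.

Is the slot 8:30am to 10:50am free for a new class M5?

M3: starts 11:25am at or after M5 ends 10:50am → clear.
M2: starts 11:35am at or after M5 ends 10:50am → clear.
M1: starts 2:10pm at or after M5 ends 10:50am → clear.
M4: starts 6:15pm at or after M5 ends 10:50am → clear.

Yes — the slot is free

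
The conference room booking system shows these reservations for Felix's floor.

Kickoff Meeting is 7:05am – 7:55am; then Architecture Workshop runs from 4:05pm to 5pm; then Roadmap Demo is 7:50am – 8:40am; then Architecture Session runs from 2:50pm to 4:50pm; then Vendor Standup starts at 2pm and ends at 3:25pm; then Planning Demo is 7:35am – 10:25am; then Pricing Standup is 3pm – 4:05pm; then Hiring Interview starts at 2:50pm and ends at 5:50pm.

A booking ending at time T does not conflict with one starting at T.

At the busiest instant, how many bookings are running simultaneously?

Sort all start/end points and keep a running count:
7:05am start Kickoff Meeting → 1
7:35am start Planning Demo → 2
7:50am start Roadmap Demo → 3
7:55am end Kickoff Meeting → 2
8:40am end Roadmap Demo → 1
10:25am end Planning Demo → 0
2pm start Vendor Standup → 1
2:50pm start Architecture Session → 2
2:50pm start Hiring Interview → 3
3pm start Pricing Standup → 4
3:25pm end Vendor Standup → 3
4:05pm end Pricing Standup → 2
4:05pm start Architecture Workshop → 3
4:50pm end Architecture Session → 2
5pm end Architecture Workshop → 1
5:50pm end Hiring Interview → 0
Peak is 4, at 3pm (Architecture Session, Hiring Interview, Pricing Standup, Vendor Standup).

4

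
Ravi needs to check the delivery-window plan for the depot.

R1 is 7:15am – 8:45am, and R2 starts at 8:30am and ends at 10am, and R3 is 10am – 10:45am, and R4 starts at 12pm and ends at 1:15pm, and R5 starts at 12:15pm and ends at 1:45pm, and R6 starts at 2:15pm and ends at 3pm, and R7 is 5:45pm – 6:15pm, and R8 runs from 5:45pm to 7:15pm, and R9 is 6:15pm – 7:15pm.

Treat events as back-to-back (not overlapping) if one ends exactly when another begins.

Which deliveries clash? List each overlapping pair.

R1 & R2, R4 & R5, R7 & R8, R8 & R9

Sorted by start: R1, R2, R3, R4, R5, R6, R7, R8, R9.
R2 starts before R1 ends → R1 and R2 overlap.
R3 starts after R1 ends, so R1 has no further overlaps.
R3 starts exactly when R2 ends (back-to-back, no overlap), so R2 has no further overlaps.
R4 starts after R3 ends, so R3 has no further overlaps.
R5 starts before R4 ends → R4 and R5 overlap.
R6 starts after R4 ends, so R4 has no further overlaps.
R6 starts after R5 ends, so R5 has no further overlaps.
R7 starts after R6 ends, so R6 has no further overlaps.
R8 starts before R7 ends → R7 and R8 overlap.
R9 starts exactly when R7 ends (back-to-back, no overlap).
R9 starts before R8 ends → R8 and R9 overlap.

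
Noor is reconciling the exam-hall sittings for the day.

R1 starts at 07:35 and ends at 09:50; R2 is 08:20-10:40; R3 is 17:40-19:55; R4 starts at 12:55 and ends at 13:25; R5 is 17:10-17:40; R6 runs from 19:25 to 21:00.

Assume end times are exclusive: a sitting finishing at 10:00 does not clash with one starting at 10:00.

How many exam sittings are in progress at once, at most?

2

Walk through starts and ends in time order (an end at T is processed before a start at T):
07:35 start R1 → 1
08:20 start R2 → 2
09:50 end R1 → 1
10:40 end R2 → 0
12:55 start R4 → 1
13:25 end R4 → 0
17:10 start R5 → 1
17:40 end R5 → 0
17:40 start R3 → 1
19:25 start R6 → 2
19:55 end R3 → 1
21:00 end R6 → 0
Peak is 2, at 08:20 (R1, R2).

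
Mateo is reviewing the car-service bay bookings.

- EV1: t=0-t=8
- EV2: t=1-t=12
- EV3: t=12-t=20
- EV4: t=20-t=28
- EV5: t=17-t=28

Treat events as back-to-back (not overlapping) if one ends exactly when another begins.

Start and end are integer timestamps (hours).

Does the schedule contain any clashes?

Yes

Sorted by start: EV1, EV2, EV3, EV5, EV4.
EV2 starts before EV1 ends → EV1 and EV2 overlap.
That's a conflict, so the schedule is not conflict-free.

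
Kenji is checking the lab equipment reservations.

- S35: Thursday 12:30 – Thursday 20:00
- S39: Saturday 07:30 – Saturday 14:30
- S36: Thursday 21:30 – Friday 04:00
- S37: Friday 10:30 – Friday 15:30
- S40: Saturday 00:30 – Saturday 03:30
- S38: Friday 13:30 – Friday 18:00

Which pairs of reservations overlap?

S37 & S38

Two intervals overlap when each starts before the other ends.
Sorted by start: S35, S36, S37, S38, S40, S39.
S36 starts after S35 ends — done with S35.
S37 starts after S36 ends — done with S36.
S38 starts before S37 ends → S37 and S38 overlap.
S40 starts after S37 ends — done with S37.
S40 starts after S38 ends — done with S38.
S39 starts after S40 ends.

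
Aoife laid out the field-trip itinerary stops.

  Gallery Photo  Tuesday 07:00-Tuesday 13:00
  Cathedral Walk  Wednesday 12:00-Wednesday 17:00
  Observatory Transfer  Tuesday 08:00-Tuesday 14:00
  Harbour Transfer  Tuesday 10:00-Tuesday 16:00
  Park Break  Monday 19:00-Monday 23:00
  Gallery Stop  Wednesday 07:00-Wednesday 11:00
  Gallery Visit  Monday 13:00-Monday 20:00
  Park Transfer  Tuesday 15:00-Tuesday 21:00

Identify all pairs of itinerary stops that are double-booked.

Gallery Photo & Harbour Transfer, Gallery Photo & Observatory Transfer, Gallery Visit & Park Break, Harbour Transfer & Observatory Transfer, Harbour Transfer & Park Transfer

Sorted by start: Gallery Visit, Park Break, Gallery Photo, Observatory Transfer, Harbour Transfer, Park Transfer, Gallery Stop, Cathedral Walk.
Park Break starts before Gallery Visit ends → Gallery Visit and Park Break overlap.
Gallery Photo starts after Gallery Visit ends, so Gallery Visit has no further overlaps.
Gallery Photo starts after Park Break ends, so Park Break has no further overlaps.
Observatory Transfer starts before Gallery Photo ends → Gallery Photo and Observatory Transfer overlap.
Harbour Transfer starts before Gallery Photo ends → Gallery Photo and Harbour Transfer overlap.
Park Transfer starts after Gallery Photo ends, so Gallery Photo has no further overlaps.
Harbour Transfer starts before Observatory Transfer ends → Observatory Transfer and Harbour Transfer overlap.
Park Transfer starts after Observatory Transfer ends, so Observatory Transfer has no further overlaps.
Park Transfer starts before Harbour Transfer ends → Harbour Transfer and Park Transfer overlap.
Gallery Stop starts after Harbour Transfer ends, so Harbour Transfer has no further overlaps.
Gallery Stop starts after Park Transfer ends, so Park Transfer has no further overlaps.
Cathedral Walk starts after Gallery Stop ends.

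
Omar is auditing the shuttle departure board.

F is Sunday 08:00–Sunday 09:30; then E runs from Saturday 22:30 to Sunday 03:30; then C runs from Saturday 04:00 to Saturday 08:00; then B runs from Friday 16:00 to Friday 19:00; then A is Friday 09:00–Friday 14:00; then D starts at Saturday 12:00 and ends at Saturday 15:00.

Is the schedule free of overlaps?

Sorted by start: A, B, C, D, E, F.
B starts after A ends — done with A.
C starts after B ends — done with B.
D starts after C ends — done with C.
E starts after D ends — done with D.
F starts after E ends.
Every pair is clear; the schedule has no overlaps.

Yes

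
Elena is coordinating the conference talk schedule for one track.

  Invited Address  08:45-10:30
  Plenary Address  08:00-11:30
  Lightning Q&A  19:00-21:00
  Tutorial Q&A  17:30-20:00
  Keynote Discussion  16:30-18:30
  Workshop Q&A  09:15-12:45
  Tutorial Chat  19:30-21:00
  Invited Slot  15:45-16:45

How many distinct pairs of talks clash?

8

Sorted by start: Plenary Address, Invited Address, Workshop Q&A, Invited Slot, Keynote Discussion, Tutorial Q&A, Lightning Q&A, Tutorial Chat.
Invited Address starts before Plenary Address ends → Plenary Address and Invited Address overlap.
Workshop Q&A starts before Plenary Address ends → Plenary Address and Workshop Q&A overlap.
Invited Slot starts after Plenary Address ends — done with Plenary Address.
Workshop Q&A starts before Invited Address ends → Invited Address and Workshop Q&A overlap.
Invited Slot starts after Invited Address ends — done with Invited Address.
Invited Slot starts after Workshop Q&A ends — done with Workshop Q&A.
Keynote Discussion starts before Invited Slot ends → Invited Slot and Keynote Discussion overlap.
Tutorial Q&A starts after Invited Slot ends — done with Invited Slot.
Tutorial Q&A starts before Keynote Discussion ends → Keynote Discussion and Tutorial Q&A overlap.
Lightning Q&A starts after Keynote Discussion ends — done with Keynote Discussion.
Lightning Q&A starts before Tutorial Q&A ends → Tutorial Q&A and Lightning Q&A overlap.
Tutorial Chat starts before Tutorial Q&A ends → Tutorial Q&A and Tutorial Chat overlap.
Tutorial Chat starts before Lightning Q&A ends → Lightning Q&A and Tutorial Chat overlap.
Overlapping pairs: Invited Address & Plenary Address, Invited Address & Workshop Q&A, Invited Slot & Keynote Discussion, Keynote Discussion & Tutorial Q&A, Lightning Q&A & Tutorial Chat, Lightning Q&A & Tutorial Q&A, Plenary Address & Workshop Q&A, Tutorial Chat & Tutorial Q&A — 8 in total.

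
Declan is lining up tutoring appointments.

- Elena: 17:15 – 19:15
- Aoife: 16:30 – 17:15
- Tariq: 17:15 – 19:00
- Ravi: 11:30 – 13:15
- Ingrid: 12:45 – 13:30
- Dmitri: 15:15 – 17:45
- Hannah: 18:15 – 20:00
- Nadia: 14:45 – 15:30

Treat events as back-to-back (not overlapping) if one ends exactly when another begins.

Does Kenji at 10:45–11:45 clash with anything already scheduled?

Yes — it overlaps Ravi

Ravi: starts 11:30 before Kenji ends 11:45, and ends 13:15 after Kenji starts 10:45 → overlap.
Ingrid: starts 12:45 at or after Kenji ends 11:45 → clear.
Nadia: starts 14:45 at or after Kenji ends 11:45 → clear.
Dmitri: starts 15:15 at or after Kenji ends 11:45 → clear.
Aoife: starts 16:30 at or after Kenji ends 11:45 → clear.
Elena: starts 17:15 at or after Kenji ends 11:45 → clear.
Tariq: starts 17:15 at or after Kenji ends 11:45 → clear.
Hannah: starts 18:15 at or after Kenji ends 11:45 → clear.
Kenji overlaps Ravi.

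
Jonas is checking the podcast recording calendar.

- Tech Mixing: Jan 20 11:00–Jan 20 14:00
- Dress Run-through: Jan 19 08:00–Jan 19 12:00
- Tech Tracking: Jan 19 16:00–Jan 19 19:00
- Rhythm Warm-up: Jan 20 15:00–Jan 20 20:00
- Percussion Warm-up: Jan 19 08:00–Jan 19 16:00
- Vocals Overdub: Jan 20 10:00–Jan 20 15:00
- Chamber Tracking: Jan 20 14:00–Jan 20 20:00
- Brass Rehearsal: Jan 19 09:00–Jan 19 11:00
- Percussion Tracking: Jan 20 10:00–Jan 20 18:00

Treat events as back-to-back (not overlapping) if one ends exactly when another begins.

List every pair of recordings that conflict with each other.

Brass Rehearsal & Dress Run-through, Brass Rehearsal & Percussion Warm-up, Chamber Tracking & Percussion Tracking, Chamber Tracking & Rhythm Warm-up, Chamber Tracking & Vocals Overdub, Dress Run-through & Percussion Warm-up, Percussion Tracking & Rhythm Warm-up, Percussion Tracking & Tech Mixing, Percussion Tracking & Vocals Overdub, Tech Mixing & Vocals Overdub

Sorted by start: Dress Run-through, Percussion Warm-up, Brass Rehearsal, Tech Tracking, Percussion Tracking, Vocals Overdub, Tech Mixing, Chamber Tracking, Rhythm Warm-up.
Percussion Warm-up starts before Dress Run-through ends → Dress Run-through and Percussion Warm-up overlap.
Brass Rehearsal starts before Dress Run-through ends → Dress Run-through and Brass Rehearsal overlap.
Tech Tracking starts after Dress Run-through ends, so nothing later overlaps Dress Run-through either.
Brass Rehearsal starts before Percussion Warm-up ends → Percussion Warm-up and Brass Rehearsal overlap.
Tech Tracking starts exactly when Percussion Warm-up ends (back-to-back, no overlap), so nothing later overlaps Percussion Warm-up either.
Tech Tracking starts after Brass Rehearsal ends, so nothing later overlaps Brass Rehearsal either.
Percussion Tracking starts after Tech Tracking ends, so nothing later overlaps Tech Tracking either.
Vocals Overdub starts before Percussion Tracking ends → Percussion Tracking and Vocals Overdub overlap.
Tech Mixing starts before Percussion Tracking ends → Percussion Tracking and Tech Mixing overlap.
Chamber Tracking starts before Percussion Tracking ends → Percussion Tracking and Chamber Tracking overlap.
Rhythm Warm-up starts before Percussion Tracking ends → Percussion Tracking and Rhythm Warm-up overlap.
Tech Mixing starts before Vocals Overdub ends → Vocals Overdub and Tech Mixing overlap.
Chamber Tracking starts before Vocals Overdub ends → Vocals Overdub and Chamber Tracking overlap.
Rhythm Warm-up starts exactly when Vocals Overdub ends (back-to-back, no overlap).
Chamber Tracking starts exactly when Tech Mixing ends (back-to-back, no overlap), so nothing later overlaps Tech Mixing either.
Rhythm Warm-up starts before Chamber Tracking ends → Chamber Tracking and Rhythm Warm-up overlap.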